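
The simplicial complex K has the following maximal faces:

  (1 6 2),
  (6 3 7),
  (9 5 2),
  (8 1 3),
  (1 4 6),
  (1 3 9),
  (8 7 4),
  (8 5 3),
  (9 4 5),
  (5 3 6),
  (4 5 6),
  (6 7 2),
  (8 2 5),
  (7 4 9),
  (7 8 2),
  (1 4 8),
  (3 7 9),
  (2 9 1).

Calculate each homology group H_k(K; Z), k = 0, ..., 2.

H_0 = Z,  H_1 = Z^2,  H_2 = Z.

We work with the vertex ordering 1 < 2 < 3 < 4 < 5 < 6 < 7 < 8 < 9. The simplices of K, each written with vertices in increasing order, are:

  0-simplices (9): [1], [2], [3], [4], [5], [6], [7], [8], [9]
  1-simplices (27): (27 of them)
  2-simplices (18): [1,2,6], [1,2,9], [1,3,8], [1,3,9], [1,4,6], [1,4,8], [2,5,8], [2,5,9], [2,6,7], [2,7,8], [3,5,6], [3,5,8], [3,6,7], [3,7,9], [4,5,6], [4,5,9], [4,7,8], [4,7,9]

Hence C_0 ≅ Z^9, C_1 ≅ Z^27, C_2 ≅ Z^18.

The boundary map ∂_1: C_1 → C_0 is given by ∂[p,q] = [q] − [p]. For instance
  ∂[1,2] = [2] − [1].
This gives a 9×27 integer matrix of rank 8; reducing to Smith normal form yields diagonal entries (1,1,1,1,1,1,1,1).

The boundary map ∂_2: C_2 → C_1 acts by ∂[p,q,r] = [q,r] − [p,r] + [p,q]. For instance
  ∂[2,6,7] = [6,7] − [2,7] + [2,6],
  ∂[2,5,8] = [5,8] − [2,8] + [2,5].
This gives a 27×18 integer matrix of rank 17; reducing to Smith normal form yields diagonal entries (1,1,1,1,1,1,1,1,1,1,1,1,1,1,1,1,1).

Now H_k = ker ∂_k / im ∂_{k+1}, so:

  H_0: rank C_0 − rank ∂_1 = 9 − 8 = 1, and the invariant factors of ∂_1 are all 1, so H_0 = Z.
  H_1: rank ker ∂_1 − rank ∂_2 = (27 − 8) − 17 = 2, and the invariant factors of ∂_2 are all 1, so H_1 = Z^2.
  H_2: rank ker ∂_2 − rank ∂_3 = (18 − 17) − 0 = 1, and there is no ∂_3, so H_2 = Z.

As a check, the Euler characteristic is 9 − 27 + 18 = 0, which agrees with 1 − 2 + 1 = 0.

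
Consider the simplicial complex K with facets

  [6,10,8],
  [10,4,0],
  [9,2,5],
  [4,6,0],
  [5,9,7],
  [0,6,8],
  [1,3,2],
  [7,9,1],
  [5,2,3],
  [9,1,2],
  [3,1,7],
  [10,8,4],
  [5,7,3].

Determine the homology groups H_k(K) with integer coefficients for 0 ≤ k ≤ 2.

We work with the vertex ordering 0 < 1 < 2 < 3 < 4 < 5 < 6 < 7 < 8 < 9 < 10. The simplices of K, each written with vertices in increasing order, are:

  0-simplices (11): [0], [1], [2], [3], [4], [5], [6], [7], [8], [9], [10]
  1-simplices (22): [0,4], [0,6], [0,8], [0,10], [1,2], [1,3], [1,7], [1,9], [2,3], [2,5], [2,9], [3,5], [3,7], [4,6], [4,8], [4,10], [5,7], [5,9], [6,8], [6,10], [7,9], [8,10]
  2-simplices (13): [0,4,6], [0,4,10], [0,6,8], [1,2,3], [1,2,9], [1,3,7], [1,7,9], [2,3,5], [2,5,9], [3,5,7], [4,8,10], [5,7,9], [6,8,10]

Hence C_0 ≅ Z^11, C_1 ≅ Z^22, C_2 ≅ Z^13.

Boundary ∂_1: C_1 → C_0 is given by ∂[p,q] = [q] − [p]. For instance
  ∂[7,9] = [9] − [7].
The resulting 11×22 matrix has rank 9, and its Smith normal form has invariant factors (1,1,1,1,1,1,1,1,1).

The boundary map ∂_2: C_2 → C_1 maps a triangle to the signed sum of its edges. For instance
  ∂[3,5,7] = [5,7] − [3,7] + [3,5],
  ∂[4,8,10] = [8,10] − [4,10] + [4,8].
The 22×13 boundary matrix has rank 12 and Smith normal form diag(1,1,1,1,1,1,1,1,1,1,1,1).

From H_k ≅ ker(∂_k) / im(∂_{k+1}) we obtain:

  H_0: rank C_0 − rank ∂_1 = 11 − 9 = 2, and the invariant factors of ∂_1 are all 1, so H_0 ≅ Z^2.
  H_1: rank ker ∂_1 − rank ∂_2 = (22 − 9) − 12 = 1, and the invariant factors of ∂_2 are all 1, so H_1 ≅ Z.
  H_2: rank ker ∂_2 − rank ∂_3 = (13 − 12) − 0 = 1, and there is no ∂_3, so H_2 ≅ Z.

As a check, the Euler characteristic is 11 − 22 + 13 = 2, which agrees with 2 − 1 + 1 = 2.

H_0 ≅ Z^2,  H_1 ≅ Z,  H_2 ≅ Z.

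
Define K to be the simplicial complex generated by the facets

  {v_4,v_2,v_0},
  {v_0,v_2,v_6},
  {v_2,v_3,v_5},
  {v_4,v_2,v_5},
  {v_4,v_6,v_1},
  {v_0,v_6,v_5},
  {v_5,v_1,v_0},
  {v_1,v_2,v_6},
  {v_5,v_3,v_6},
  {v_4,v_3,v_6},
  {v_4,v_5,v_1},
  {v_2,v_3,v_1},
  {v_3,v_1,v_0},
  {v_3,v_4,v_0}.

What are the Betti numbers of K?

K has 7 vertices, 21 edges, 14 triangles.
rank ∂_0 = 0, rank ∂_1 = 6 ⇒ b_0 = 7 − 0 − 6 = 1; all invariant factors of ∂_1 are 1 so no torsion. So H_0 = Z.
rank ∂_1 = 6, rank ∂_2 = 13 ⇒ b_1 = 21 − 6 − 13 = 2; all invariant factors of ∂_2 are 1 so no torsion. So H_1 = Z^2.
rank ∂_2 = 13, rank ∂_3 = 0 ⇒ b_2 = 14 − 13 − 0 = 1. So H_2 = Z.

b_0 = 1, b_1 = 2, b_2 = 1.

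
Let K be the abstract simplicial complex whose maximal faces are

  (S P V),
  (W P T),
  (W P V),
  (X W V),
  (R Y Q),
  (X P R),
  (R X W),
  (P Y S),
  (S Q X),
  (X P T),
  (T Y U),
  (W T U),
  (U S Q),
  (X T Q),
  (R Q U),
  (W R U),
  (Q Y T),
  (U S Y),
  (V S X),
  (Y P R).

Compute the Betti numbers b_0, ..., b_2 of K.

Take the total order P < Q < R < S < T < U < V < W < X < Y on the vertex set. Then K (dimension 2) consists of the simplices:

  0-simplices (10): P, Q, R, S, T, U, V, W, X, Y
  1-simplices (30): PR, PS, PT, PV, PW, PX, PY, QR, QS, QT, QU, QX, QY, RU, RW, RX, RY, SU, SV, SX, SY, TU, TW, TX, TY, UW, UY, VW, VX, WX
  2-simplices (20): PRX, PRY, PSV, PSY, PTW, PTX, PVW, QRU, QRY, QSU, QSX, QTX, QTY, RUW, RWX, SUY, SVX, TUW, TUY, VWX

so the chain groups are C_0 ≅ Z^10, C_1 ≅ Z^30, C_2 ≅ Z^20.

∂_1: C_1 → C_0 is given by ∂[p,q] = [q] − [p].
As a 10×30 matrix over Z this has rank 9, with invariant factors (1,1,1,1,1,1,1,1,1).

∂_2: C_2 → C_1 sends each 2-simplex [p,q,r] to [q,r] − [p,r] + [p,q]. For instance
  ∂SVX = VX − SX + SV,
  ∂QSU = SU − QU + QS.
The 30×20 boundary matrix has rank 20 and Smith normal form diag(1,1,1,1,1,1,1,1,1,1,1,1,1,1,1,1,1,1,1,2).

Reading off H_k = ker ∂_k / im ∂_{k+1}:

  H_0: rank C_0 − rank ∂_1 = 10 − 9 = 1, and the invariant factors of ∂_1 are all 1, so H_0 = Z.
  H_1: rank ker ∂_1 − rank ∂_2 = (30 − 9) − 20 = 1, and ∂_2 has invariant factor 2 > 1, so H_1 = Z ⊕ Z/2.
  H_2: rank ker ∂_2 − rank ∂_3 = (20 − 20) − 0 = 0, and there is no ∂_3, so H_2 = 0.

Hence the Betti numbers are b_0 = 1, b_1 = 1, b_2 = 0.

b_0 = 1, b_1 = 1, b_2 = 0.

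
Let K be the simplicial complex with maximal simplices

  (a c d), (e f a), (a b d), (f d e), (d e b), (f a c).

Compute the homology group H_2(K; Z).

Fix the vertex order a < b < c < d < e < f and write every simplex with vertices in increasing order. Then dim K = 2 and the simplices of K are:

  0-simplices (6): a, b, c, d, e, f
  1-simplices (12): ab, ac, ad, ae, af, bd, be, cd, cf, de, df, ef
  2-simplices (6): abd, acd, acf, aef, bde, def

giving chain groups C_0 ≅ Z^6, C_1 ≅ Z^12, C_2 ≅ Z^6.

The boundary map ∂_1: C_1 → C_0 maps an edge to its endpoints' difference, ∂[p,q] = q − p. For instance
  ∂ad = d − a.
The resulting 6×12 matrix has rank 5, and its Smith normal form has invariant factors (1,1,1,1,1).

Boundary ∂_2: C_2 → C_1 maps a triangle to the signed sum of its edges. For instance
  ∂bde = de − be + bd,
  ∂abd = bd − ad + ab.
The resulting 12×6 matrix has rank 6, and its Smith normal form has invariant factors (1,1,1,1,1,1).

Reading off H_k = ker ∂_k / im ∂_{k+1}:

  H_2: rank ker ∂_2 − rank ∂_3 = (6 − 6) − 0 = 0, and there is no ∂_3, so H_2 ≅ 0.

(K is a triangulation of the cylinder S^1 x I.)

H_2 = 0.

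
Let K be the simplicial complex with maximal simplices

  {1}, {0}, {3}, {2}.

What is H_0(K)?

H_0 ≅ Z^4.

Fix the vertex order 0 < 1 < 2 < 3 and write every simplex with vertices in increasing order. Then dim K = 0 and the simplices of K are:

  0-simplices (4): [0], [1], [2], [3]

giving chain groups C_0 ≅ Z^4.

Reading off H_k = ker ∂_k / im ∂_{k+1}:

  H_0: rank C_0 − rank ∂_1 = 4 − 0 = 4, and there is no ∂_1, so H_0 ≅ Z^4.

(K is a triangulation of a set of 4 points.)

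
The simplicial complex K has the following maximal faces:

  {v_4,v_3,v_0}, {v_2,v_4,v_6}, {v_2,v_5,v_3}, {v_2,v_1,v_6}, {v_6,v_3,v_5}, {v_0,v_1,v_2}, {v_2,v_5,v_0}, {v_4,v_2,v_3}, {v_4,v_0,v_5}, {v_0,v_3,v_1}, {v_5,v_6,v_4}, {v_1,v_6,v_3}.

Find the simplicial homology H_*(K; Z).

We work with the vertex ordering v_0 < v_1 < v_2 < v_3 < v_4 < v_5 < v_6. The simplices of K, each written with vertices in increasing order, are:

  0-simplices (7): [v_0], [v_1], [v_2], [v_3], [v_4], [v_5], [v_6]
  1-simplices (18): (18 of them)
  2-simplices (12): (12 of them)

Hence C_0 ≅ Z^7, C_1 ≅ Z^18, C_2 ≅ Z^12.

Boundary ∂_1: C_1 → C_0 is given by ∂[p,q] = [q] − [p]. For instance
  ∂[v_0,v_1] = [v_1] − [v_0].
The resulting 7×18 matrix has rank 6, and its Smith normal form has invariant factors (1,1,1,1,1,1).

The boundary map ∂_2: C_2 → C_1 acts by ∂[p,q,r] = [q,r] − [p,r] + [p,q]. For instance
  ∂[v_0,v_3,v_4] = [v_3,v_4] − [v_0,v_4] + [v_0,v_3],
  ∂[v_2,v_3,v_4] = [v_3,v_4] − [v_2,v_4] + [v_2,v_3].
As a 18×12 matrix over Z this has rank 12, with invariant factors (1,1,1,1,1,1,1,1,1,1,1,2).

From H_k ≅ ker(∂_k) / im(∂_{k+1}) we obtain:

  H_0: rank C_0 − rank ∂_1 = 7 − 6 = 1, and the invariant factors of ∂_1 are all 1, so H_0 ≅ Z.
  H_1: rank ker ∂_1 − rank ∂_2 = (18 − 6) − 12 = 0, and ∂_2 has invariant factor 2 > 1, so H_1 ≅ Z_2.
  H_2: rank ker ∂_2 − rank ∂_3 = (12 − 12) − 0 = 0, and there is no ∂_3, so H_2 ≅ 0.

H_0 ≅ Z,  H_1 ≅ Z_2,  H_2 = 0.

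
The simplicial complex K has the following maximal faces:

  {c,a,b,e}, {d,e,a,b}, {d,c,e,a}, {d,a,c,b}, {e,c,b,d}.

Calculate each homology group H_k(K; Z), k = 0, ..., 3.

H_0 = Z,  H_1 = 0,  H_2 = 0,  H_3 = Z.

Order the vertices as a < b < c < d < e. Listing each simplex with vertices in this order, K has dimension 3 with simplices:

  0-simplices (5): a, b, c, d, e
  1-simplices (10): ab, ac, ad, ae, bc, bd, be, cd, ce, de
  2-simplices (10): abc, abd, abe, acd, ace, ade, bcd, bce, bde, cde
  3-simplices (5): abcd, abce, abde, acde, bcde

giving chain groups C_0 ≅ Z^5, C_1 ≅ Z^10, C_2 ≅ Z^10, C_3 ≅ Z^5.

The boundary map ∂_1: C_1 → C_0 sends each edge [p,q] (with p < q) to q − p.
The 5×10 boundary matrix has rank 4 and Smith normal form diag(1,1,1,1).

∂_2: C_2 → C_1 maps a triangle to the signed sum of its edges. For instance
  ∂acd = cd − ad + ac,
  ∂abd = bd − ad + ab.
The 10×10 boundary matrix has rank 6 and Smith normal form diag(1,1,1,1,1,1).

∂_3: C_3 → C_2 sends each 3-simplex σ to the alternating sum Σ_i (−1)^i (σ with its i-th vertex removed). For instance
  ∂bcde = cde − bde + bce − bcd,
  ∂abde = bde − ade + abe − abd.
The resulting 10×5 matrix has rank 4, and its Smith normal form has invariant factors (1,1,1,1).

From H_k ≅ ker(∂_k) / im(∂_{k+1}) we obtain:

  H_0: rank C_0 − rank ∂_1 = 5 − 4 = 1, and the invariant factors of ∂_1 are all 1, so H_0 ≅ Z.
  H_1: rank ker ∂_1 − rank ∂_2 = (10 − 4) − 6 = 0, and the invariant factors of ∂_2 are all 1, so H_1 ≅ 0.
  H_2: rank ker ∂_2 − rank ∂_3 = (10 − 6) − 4 = 0, and the invariant factors of ∂_3 are all 1, so H_2 ≅ 0.
  H_3: rank ker ∂_3 − rank ∂_4 = (5 − 4) − 0 = 1, and there is no ∂_4, so H_3 ≅ Z.

(K is a triangulation of the 3-sphere S^3.)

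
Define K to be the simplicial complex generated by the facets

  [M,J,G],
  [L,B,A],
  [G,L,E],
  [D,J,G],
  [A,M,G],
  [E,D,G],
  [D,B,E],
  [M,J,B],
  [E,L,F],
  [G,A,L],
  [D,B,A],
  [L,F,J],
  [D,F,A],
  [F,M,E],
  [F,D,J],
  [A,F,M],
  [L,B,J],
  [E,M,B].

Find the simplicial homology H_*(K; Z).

K has 9 vertices, 27 edges, 18 triangles.
rank ∂_0 = 0, rank ∂_1 = 8 ⇒ b_0 = 9 − 0 − 8 = 1; all invariant factors of ∂_1 are 1 so no torsion. So H_0 ≅ Z.
rank ∂_1 = 8, rank ∂_2 = 17 ⇒ b_1 = 27 − 8 − 17 = 2; all invariant factors of ∂_2 are 1 so no torsion. So H_1 ≅ Z^2.
rank ∂_2 = 17, rank ∂_3 = 0 ⇒ b_2 = 18 − 17 − 0 = 1. So H_2 ≅ Z.

H_0 = Z,  H_1 = Z^2,  H_2 = Z.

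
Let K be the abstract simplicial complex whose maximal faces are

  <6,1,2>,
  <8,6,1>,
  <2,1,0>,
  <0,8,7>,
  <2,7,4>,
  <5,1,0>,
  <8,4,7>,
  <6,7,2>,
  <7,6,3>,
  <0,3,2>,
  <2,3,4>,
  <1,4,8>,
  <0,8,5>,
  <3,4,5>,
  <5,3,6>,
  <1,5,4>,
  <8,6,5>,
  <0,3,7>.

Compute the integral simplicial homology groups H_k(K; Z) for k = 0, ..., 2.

H_0 ≅ Z,  H_1 ≅ Z ⊕ Z/2,  H_2 = 0.

We work with the vertex ordering 0 < 1 < 2 < 3 < 4 < 5 < 6 < 7 < 8. The simplices of K, each written with vertices in increasing order, are:

  0-simplices (9): [0], [1], [2], [3], [4], [5], [6], [7], [8]
  1-simplices (27): (27 of them)
  2-simplices (18): [0,1,2], [0,1,5], [0,2,3], [0,3,7], [0,5,8], [0,7,8], [1,2,6], [1,4,5], [1,4,8], [1,6,8], [2,3,4], [2,4,7], [2,6,7], [3,4,5], [3,5,6], [3,6,7], [4,7,8], [5,6,8]

giving chain groups C_0 ≅ Z^9, C_1 ≅ Z^27, C_2 ≅ Z^18.

Boundary ∂_1: C_1 → C_0 maps an edge to its endpoints' difference, ∂[p,q] = q − p. For instance
  ∂[7,8] = [8] − [7].
The 9×27 boundary matrix has rank 8 and Smith normal form diag(1,1,1,1,1,1,1,1).

∂_2: C_2 → C_1 maps a triangle to the signed sum of its edges. For instance
  ∂[2,3,4] = [3,4] − [2,4] + [2,3],
  ∂[1,6,8] = [6,8] − [1,8] + [1,6].
As a 27×18 matrix over Z this has rank 18, with invariant factors (1,1,1,1,1,1,1,1,1,1,1,1,1,1,1,1,1,2).

Reading off H_k = ker ∂_k / im ∂_{k+1}:

  H_0: rank C_0 − rank ∂_1 = 9 − 8 = 1, and the invariant factors of ∂_1 are all 1, so H_0 ≅ Z.
  H_1: rank ker ∂_1 − rank ∂_2 = (27 − 8) − 18 = 1, and ∂_2 has invariant factor 2 > 1, so H_1 ≅ Z ⊕ Z/2.
  H_2: rank ker ∂_2 − rank ∂_3 = (18 − 18) − 0 = 0, and there is no ∂_3, so H_2 ≅ 0.

As a check, the Euler characteristic is 9 − 27 + 18 = 0, which agrees with 1 − 1 + 0 = 0.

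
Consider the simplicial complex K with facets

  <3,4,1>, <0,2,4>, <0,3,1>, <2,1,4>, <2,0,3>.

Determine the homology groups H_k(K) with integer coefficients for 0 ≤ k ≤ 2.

H_0 ≅ Z,  H_1 ≅ Z,  H_2 = 0.

Take the total order 0 < 1 < 2 < 3 < 4 on the vertex set. Then K (dimension 2) consists of the simplices:

  0-simplices (5): [0], [1], [2], [3], [4]
  1-simplices (10): [0,1], [0,2], [0,3], [0,4], [1,2], [1,3], [1,4], [2,3], [2,4], [3,4]
  2-simplices (5): [0,1,3], [0,2,3], [0,2,4], [1,2,4], [1,3,4]

Hence C_0 ≅ Z^5, C_1 ≅ Z^10, C_2 ≅ Z^5.

The boundary map ∂_1: C_1 → C_0 sends each edge [p,q] (with p < q) to q − p. For instance
  ∂[1,4] = [4] − [1].
The 5×10 boundary matrix has rank 4 and Smith normal form diag(1,1,1,1).

The boundary map ∂_2: C_2 → C_1 acts by ∂[p,q,r] = [q,r] − [p,r] + [p,q]. For instance
  ∂[0,2,3] = [2,3] − [0,3] + [0,2],
  ∂[1,3,4] = [3,4] − [1,4] + [1,3].
As a 10×5 matrix over Z this has rank 5, with invariant factors (1,1,1,1,1).

From H_k ≅ ker(∂_k) / im(∂_{k+1}) we obtain:

  H_0: rank C_0 − rank ∂_1 = 5 − 4 = 1, and the invariant factors of ∂_1 are all 1, so H_0 = Z.
  H_1: rank ker ∂_1 − rank ∂_2 = (10 − 4) − 5 = 1, and the invariant factors of ∂_2 are all 1, so H_1 = Z.
  H_2: rank ker ∂_2 − rank ∂_3 = (5 − 5) − 0 = 0, and there is no ∂_3, so H_2 = 0.

As a check, the Euler characteristic is 5 − 10 + 5 = 0, which agrees with 1 − 1 + 0 = 0.
(K is a triangulation of the Möbius band.)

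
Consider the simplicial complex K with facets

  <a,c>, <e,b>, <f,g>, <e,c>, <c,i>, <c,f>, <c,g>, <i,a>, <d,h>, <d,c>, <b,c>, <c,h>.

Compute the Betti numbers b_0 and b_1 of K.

b_0 = 1, b_1 = 4.

Take the total order a < b < c < d < e < f < g < h < i on the vertex set. Then K (dimension 1) consists of the simplices:

  0-simplices (9): a, b, c, d, e, f, g, h, i
  1-simplices (12): ac, ai, bc, be, cd, ce, cf, cg, ch, ci, dh, fg

giving chain groups C_0 ≅ Z^9, C_1 ≅ Z^12.

∂_1: C_1 → C_0 sends each edge [p,q] (with p < q) to q − p. For instance
  ∂ac = c − a.
As a 9×12 matrix over Z this has rank 8, with invariant factors (1,1,1,1,1,1,1,1).

Now H_k = ker ∂_k / im ∂_{k+1}, so:

  H_0: rank C_0 − rank ∂_1 = 9 − 8 = 1, and the invariant factors of ∂_1 are all 1, so H_0 ≅ Z.
  H_1: rank ker ∂_1 − rank ∂_2 = (12 − 8) − 0 = 4, and there is no ∂_2, so H_1 ≅ Z^4.

As a check, the Euler characteristic is 9 − 12 = -3, which agrees with 1 − 4 = -3.

Hence the Betti numbers are b_0 = 1, b_1 = 4.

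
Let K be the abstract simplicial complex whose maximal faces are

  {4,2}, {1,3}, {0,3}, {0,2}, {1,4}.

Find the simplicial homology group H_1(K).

We work with the vertex ordering 0 < 1 < 2 < 3 < 4. The simplices of K, each written with vertices in increasing order, are:

  0-simplices (5): [0], [1], [2], [3], [4]
  1-simplices (5): [0,2], [0,3], [1,3], [1,4], [2,4]

giving chain groups C_0 ≅ Z^5, C_1 ≅ Z^5.

Boundary ∂_1: C_1 → C_0 is given by ∂[p,q] = [q] − [p].
The resulting 5×5 matrix has rank 4, and its Smith normal form has invariant factors (1,1,1,1).

From H_k ≅ ker(∂_k) / im(∂_{k+1}) we obtain:

  H_1: rank ker ∂_1 − rank ∂_2 = (5 − 4) − 0 = 1, and there is no ∂_2, so H_1 ≅ Z.

H_1 ≅ Z.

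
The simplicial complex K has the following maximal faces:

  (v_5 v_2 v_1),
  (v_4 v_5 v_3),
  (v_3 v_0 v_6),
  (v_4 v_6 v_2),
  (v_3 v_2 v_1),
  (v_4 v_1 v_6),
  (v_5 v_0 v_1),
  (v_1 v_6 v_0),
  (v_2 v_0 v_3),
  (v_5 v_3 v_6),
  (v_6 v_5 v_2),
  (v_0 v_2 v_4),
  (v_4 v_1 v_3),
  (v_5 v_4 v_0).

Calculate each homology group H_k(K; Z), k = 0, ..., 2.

H_0 ≅ Z,  H_1 ≅ Z^2,  H_2 ≅ Z.

K has 7 vertices, 21 edges, 14 triangles.
rank ∂_0 = 0, rank ∂_1 = 6 ⇒ b_0 = 7 − 0 − 6 = 1; all invariant factors of ∂_1 are 1 so no torsion. So H_0 = Z.
rank ∂_1 = 6, rank ∂_2 = 13 ⇒ b_1 = 21 − 6 − 13 = 2; all invariant factors of ∂_2 are 1 so no torsion. So H_1 = Z^2.
rank ∂_2 = 13, rank ∂_3 = 0 ⇒ b_2 = 14 − 13 − 0 = 1. So H_2 = Z.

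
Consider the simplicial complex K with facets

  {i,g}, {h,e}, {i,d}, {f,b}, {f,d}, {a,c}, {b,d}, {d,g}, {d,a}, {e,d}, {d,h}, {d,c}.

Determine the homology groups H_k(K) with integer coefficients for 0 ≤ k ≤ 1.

Take the total order a < b < c < d < e < f < g < h < i on the vertex set. Then K (dimension 1) consists of the simplices:

  0-simplices (9): a, b, c, d, e, f, g, h, i
  1-simplices (12): ac, ad, bd, bf, cd, de, df, dg, dh, di, eh, gi

giving chain groups C_0 ≅ Z^9, C_1 ≅ Z^12.

Boundary ∂_1: C_1 → C_0 sends each edge [p,q] (with p < q) to q − p.
The 9×12 boundary matrix has rank 8 and Smith normal form diag(1,1,1,1,1,1,1,1).

From H_k ≅ ker(∂_k) / im(∂_{k+1}) we obtain:

  H_0: rank C_0 − rank ∂_1 = 9 − 8 = 1, and the invariant factors of ∂_1 are all 1, so H_0 = Z.
  H_1: rank ker ∂_1 − rank ∂_2 = (12 − 8) − 0 = 4, and there is no ∂_2, so H_1 = Z^4.

(K is a triangulation of a wedge of 4 circles.)

H_0 ≅ Z,  H_1 ≅ Z^4.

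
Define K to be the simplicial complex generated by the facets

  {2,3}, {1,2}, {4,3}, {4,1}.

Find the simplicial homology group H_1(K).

Order the vertices as 1 < 2 < 3 < 4. Listing each simplex with vertices in this order, K has dimension 1 with simplices:

  0-simplices (4): [1], [2], [3], [4]
  1-simplices (4): [1,2], [1,4], [2,3], [3,4]

so the chain groups are C_0 ≅ Z^4, C_1 ≅ Z^4.

The boundary map ∂_1: C_1 → C_0 maps an edge to its endpoints' difference, ∂[p,q] = q − p. For instance
  ∂[1,4] = [4] − [1].
This gives a 4×4 integer matrix of rank 3; reducing to Smith normal form yields diagonal entries (1,1,1).

Now H_k = ker ∂_k / im ∂_{k+1}, so:

  H_1: rank ker ∂_1 − rank ∂_2 = (4 − 3) − 0 = 1, and there is no ∂_2, so H_1 ≅ Z.

H_1 = Z.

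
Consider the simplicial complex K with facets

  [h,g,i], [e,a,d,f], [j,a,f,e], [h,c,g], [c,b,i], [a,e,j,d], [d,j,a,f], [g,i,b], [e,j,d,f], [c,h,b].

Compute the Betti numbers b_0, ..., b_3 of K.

We work with the vertex ordering a < b < c < d < e < f < g < h < i < j. The simplices of K, each written with vertices in increasing order, are:

  0-simplices (10): a, b, c, d, e, f, g, h, i, j
  1-simplices (20): ad, ae, af, aj, bc, bg, bh, bi, cg, ch, ci, de, df, dj, ef, ej, fj, gh, gi, hi
  2-simplices (15): ade, adf, adj, aef, aej, afj, bch, bci, bgi, cgh, def, dej, dfj, efj, ghi
  3-simplices (5): adef, adej, adfj, aefj, defj

giving chain groups C_0 ≅ Z^10, C_1 ≅ Z^20, C_2 ≅ Z^15, C_3 ≅ Z^5.

The boundary map ∂_1: C_1 → C_0 sends each edge [p,q] (with p < q) to q − p. For instance
  ∂cg = g − c.
The resulting 10×20 matrix has rank 8, and its Smith normal form has invariant factors (1,1,1,1,1,1,1,1).

∂_2: C_2 → C_1 maps a triangle to the signed sum of its edges. For instance
  ∂adf = df − af + ad,
  ∂efj = fj − ej + ef.
The 20×15 boundary matrix has rank 11 and Smith normal form diag(1,1,1,1,1,1,1,1,1,1,1).

∂_3: C_3 → C_2 sends each 3-simplex σ to the alternating sum Σ_i (−1)^i (σ with its i-th vertex removed). For instance
  ∂adef = def − aef + adf − ade,
  ∂adfj = dfj − afj + adj − adf.
This gives a 15×5 integer matrix of rank 4; reducing to Smith normal form yields diagonal entries (1,1,1,1).

From H_k ≅ ker(∂_k) / im(∂_{k+1}) we obtain:

  H_0: rank C_0 − rank ∂_1 = 10 − 8 = 2, and the invariant factors of ∂_1 are all 1, so H_0 ≅ Z^2.
  H_1: rank ker ∂_1 − rank ∂_2 = (20 − 8) − 11 = 1, and the invariant factors of ∂_2 are all 1, so H_1 ≅ Z.
  H_2: rank ker ∂_2 − rank ∂_3 = (15 − 11) − 4 = 0, and the invariant factors of ∂_3 are all 1, so H_2 ≅ 0.
  H_3: rank ker ∂_3 − rank ∂_4 = (5 − 4) − 0 = 1, and there is no ∂_4, so H_3 ≅ Z.

As a check, the Euler characteristic is 10 − 20 + 15 − 5 = 0, which agrees with 2 − 1 + 0 − 1 = 0.
(K is a triangulation of the disjoint union of the 3-sphere S^3 and the Möbius band.)

Hence the Betti numbers are b_0 = 2, b_1 = 1, b_2 = 0, b_3 = 1.

b_0 = 2, b_1 = 1, b_2 = 0, b_3 = 1.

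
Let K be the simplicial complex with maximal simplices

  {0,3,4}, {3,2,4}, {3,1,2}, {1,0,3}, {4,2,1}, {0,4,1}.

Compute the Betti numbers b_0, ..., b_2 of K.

b_0 = 1, b_1 = 0, b_2 = 1.

Fix the vertex order 0 < 1 < 2 < 3 < 4 and write every simplex with vertices in increasing order. Then dim K = 2 and the simplices of K are:

  0-simplices (5): [0], [1], [2], [3], [4]
  1-simplices (9): [0,1], [0,3], [0,4], [1,2], [1,3], [1,4], [2,3], [2,4], [3,4]
  2-simplices (6): [0,1,3], [0,1,4], [0,3,4], [1,2,3], [1,2,4], [2,3,4]

Hence C_0 ≅ Z^5, C_1 ≅ Z^9, C_2 ≅ Z^6.

∂_1: C_1 → C_0 is given by ∂[p,q] = [q] − [p]. For instance
  ∂[1,2] = [2] − [1].
The 5×9 boundary matrix has rank 4 and Smith normal form diag(1,1,1,1).

∂_2: C_2 → C_1 sends each 2-simplex [p,q,r] to [q,r] − [p,r] + [p,q]. For instance
  ∂[1,2,3] = [2,3] − [1,3] + [1,2],
  ∂[1,2,4] = [2,4] − [1,4] + [1,2].
As a 9×6 matrix over Z this has rank 5, with invariant factors (1,1,1,1,1).

From H_k ≅ ker(∂_k) / im(∂_{k+1}) we obtain:

  H_0: rank C_0 − rank ∂_1 = 5 − 4 = 1, and the invariant factors of ∂_1 are all 1, so H_0 ≅ Z.
  H_1: rank ker ∂_1 − rank ∂_2 = (9 − 4) − 5 = 0, and the invariant factors of ∂_2 are all 1, so H_1 ≅ 0.
  H_2: rank ker ∂_2 − rank ∂_3 = (6 − 5) − 0 = 1, and there is no ∂_3, so H_2 ≅ Z.

(K is a triangulation of the 2-sphere S^2.)

Hence the Betti numbers are b_0 = 1, b_1 = 0, b_2 = 1.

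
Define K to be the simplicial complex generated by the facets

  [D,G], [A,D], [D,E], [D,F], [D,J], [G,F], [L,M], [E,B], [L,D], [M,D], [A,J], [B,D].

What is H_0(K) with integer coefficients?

H_0 ≅ Z.

Take the total order A < B < D < E < F < G < J < L < M on the vertex set. Then K (dimension 1) consists of the simplices:

  0-simplices (9): A, B, D, E, F, G, J, L, M
  1-simplices (12): AD, AJ, BD, BE, DE, DF, DG, DJ, DL, DM, FG, LM

Hence C_0 ≅ Z^9, C_1 ≅ Z^12.

∂_1: C_1 → C_0 sends each edge [p,q] (with p < q) to q − p.
The resulting 9×12 matrix has rank 8, and its Smith normal form has invariant factors (1,1,1,1,1,1,1,1).

From H_k ≅ ker(∂_k) / im(∂_{k+1}) we obtain:

  H_0: rank C_0 − rank ∂_1 = 9 − 8 = 1, and the invariant factors of ∂_1 are all 1, so H_0 = Z.

(K is a triangulation of a wedge of 4 circles.)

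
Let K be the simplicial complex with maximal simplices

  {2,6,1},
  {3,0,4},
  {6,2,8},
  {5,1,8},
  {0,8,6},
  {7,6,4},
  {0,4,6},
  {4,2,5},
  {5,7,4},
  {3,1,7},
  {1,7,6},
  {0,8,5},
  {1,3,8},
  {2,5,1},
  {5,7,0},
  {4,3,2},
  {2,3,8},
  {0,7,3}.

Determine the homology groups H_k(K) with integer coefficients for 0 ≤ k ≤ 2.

Take the total order 0 < 1 < 2 < 3 < 4 < 5 < 6 < 7 < 8 on the vertex set. Then K (dimension 2) consists of the simplices:

  0-simplices (9): [0], [1], [2], [3], [4], [5], [6], [7], [8]
  1-simplices (27): (27 of them)
  2-simplices (18): [0,3,4], [0,3,7], [0,4,6], [0,5,7], [0,5,8], [0,6,8], [1,2,5], [1,2,6], [1,3,7], [1,3,8], [1,5,8], [1,6,7], [2,3,4], [2,3,8], [2,4,5], [2,6,8], [4,5,7], [4,6,7]

Hence C_0 ≅ Z^9, C_1 ≅ Z^27, C_2 ≅ Z^18.

The boundary map ∂_1: C_1 → C_0 maps an edge to its endpoints' difference, ∂[p,q] = q − p. For instance
  ∂[3,7] = [7] − [3].
The 9×27 boundary matrix has rank 8 and Smith normal form diag(1,1,1,1,1,1,1,1).

Boundary ∂_2: C_2 → C_1 maps a triangle to the signed sum of its edges. For instance
  ∂[0,5,8] = [5,8] − [0,8] + [0,5],
  ∂[1,2,6] = [2,6] − [1,6] + [1,2].
This gives a 27×18 integer matrix of rank 18; reducing to Smith normal form yields diagonal entries (1,1,1,1,1,1,1,1,1,1,1,1,1,1,1,1,1,2).

Computing H_k = (kernel of ∂_k) / (image of ∂_{k+1}):

  H_0: rank C_0 − rank ∂_1 = 9 − 8 = 1, and the invariant factors of ∂_1 are all 1, so H_0 = Z.
  H_1: rank ker ∂_1 − rank ∂_2 = (27 − 8) − 18 = 1, and ∂_2 has invariant factor 2 > 1, so H_1 = Z ⊕ Z/2Z.
  H_2: rank ker ∂_2 − rank ∂_3 = (18 − 18) − 0 = 0, and there is no ∂_3, so H_2 = 0.

(K is a triangulation of the Klein bottle.)

H_0 ≅ Z,  H_1 ≅ Z ⊕ Z/2Z,  H_2 = 0.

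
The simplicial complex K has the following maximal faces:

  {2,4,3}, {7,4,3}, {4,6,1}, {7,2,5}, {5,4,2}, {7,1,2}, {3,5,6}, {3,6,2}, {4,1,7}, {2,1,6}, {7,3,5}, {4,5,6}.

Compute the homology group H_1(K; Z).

H_1 = Z/2.

Take the total order 1 < 2 < 3 < 4 < 5 < 6 < 7 on the vertex set. Then K (dimension 2) consists of the simplices:

  0-simplices (7): [1], [2], [3], [4], [5], [6], [7]
  1-simplices (18): [1,2], [1,4], [1,6], [1,7], [2,3], [2,4], [2,5], [2,6], [2,7], [3,4], [3,5], [3,6], [3,7], [4,5], [4,6], [4,7], [5,6], [5,7]
  2-simplices (12): [1,2,6], [1,2,7], [1,4,6], [1,4,7], [2,3,4], [2,3,6], [2,4,5], [2,5,7], [3,4,7], [3,5,6], [3,5,7], [4,5,6]

giving chain groups C_0 ≅ Z^7, C_1 ≅ Z^18, C_2 ≅ Z^12.

The boundary map ∂_1: C_1 → C_0 is given by ∂[p,q] = [q] − [p]. For instance
  ∂[4,7] = [7] − [4].
This gives a 7×18 integer matrix of rank 6; reducing to Smith normal form yields diagonal entries (1,1,1,1,1,1).

Boundary ∂_2: C_2 → C_1 acts by ∂[p,q,r] = [q,r] − [p,r] + [p,q]. For instance
  ∂[2,5,7] = [5,7] − [2,7] + [2,5],
  ∂[3,5,7] = [5,7] − [3,7] + [3,5].
This gives a 18×12 integer matrix of rank 12; reducing to Smith normal form yields diagonal entries (1,1,1,1,1,1,1,1,1,1,1,2).

From H_k ≅ ker(∂_k) / im(∂_{k+1}) we obtain:

  H_1: rank ker ∂_1 − rank ∂_2 = (18 − 6) − 12 = 0, and ∂_2 has invariant factor 2 > 1, so H_1 = Z/2.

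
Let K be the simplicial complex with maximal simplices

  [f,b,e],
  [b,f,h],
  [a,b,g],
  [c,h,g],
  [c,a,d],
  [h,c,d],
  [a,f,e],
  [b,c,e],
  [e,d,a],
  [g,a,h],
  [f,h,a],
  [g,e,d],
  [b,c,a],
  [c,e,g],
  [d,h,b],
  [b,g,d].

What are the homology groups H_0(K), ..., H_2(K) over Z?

H_0 ≅ Z,  H_1 ≅ Z^2,  H_2 ≅ Z.

Take the total order a < b < c < d < e < f < g < h on the vertex set. Then K (dimension 2) consists of the simplices:

  0-simplices (8): a, b, c, d, e, f, g, h
  1-simplices (24): ab, ac, ad, ae, af, ag, ah, bc, bd, be, bf, bg, bh, cd, ce, cg, ch, de, dg, dh, ef, eg, fh, gh
  2-simplices (16): abc, abg, acd, ade, aef, afh, agh, bce, bdg, bdh, bef, bfh, cdh, ceg, cgh, deg

giving chain groups C_0 ≅ Z^8, C_1 ≅ Z^24, C_2 ≅ Z^16.

Boundary ∂_1: C_1 → C_0 is given by ∂[p,q] = [q] − [p]. For instance
  ∂de = e − d.
As a 8×24 matrix over Z this has rank 7, with invariant factors (1,1,1,1,1,1,1).

The boundary map ∂_2: C_2 → C_1 acts by ∂[p,q,r] = [q,r] − [p,r] + [p,q]. For instance
  ∂ade = de − ae + ad,
  ∂cgh = gh − ch + cg.
The resulting 24×16 matrix has rank 15, and its Smith normal form has invariant factors (1,1,1,1,1,1,1,1,1,1,1,1,1,1,1).

From H_k ≅ ker(∂_k) / im(∂_{k+1}) we obtain:

  H_0: rank C_0 − rank ∂_1 = 8 − 7 = 1, and the invariant factors of ∂_1 are all 1, so H_0 = Z.
  H_1: rank ker ∂_1 − rank ∂_2 = (24 − 7) − 15 = 2, and the invariant factors of ∂_2 are all 1, so H_1 = Z^2.
  H_2: rank ker ∂_2 − rank ∂_3 = (16 − 15) − 0 = 1, and there is no ∂_3, so H_2 = Z.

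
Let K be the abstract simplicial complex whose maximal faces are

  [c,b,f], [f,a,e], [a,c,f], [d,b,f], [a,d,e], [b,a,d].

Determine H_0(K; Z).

H_0 ≅ Z.

We work with the vertex ordering a < b < c < d < e < f. The simplices of K, each written with vertices in increasing order, are:

  0-simplices (6): a, b, c, d, e, f
  1-simplices (12): ab, ac, ad, ae, af, bc, bd, bf, cf, de, df, ef
  2-simplices (6): abd, acf, ade, aef, bcf, bdf

Hence C_0 ≅ Z^6, C_1 ≅ Z^12, C_2 ≅ Z^6.

∂_1: C_1 → C_0 is given by ∂[p,q] = [q] − [p]. For instance
  ∂ef = f − e.
As a 6×12 matrix over Z this has rank 5, with invariant factors (1,1,1,1,1).

The boundary map ∂_2: C_2 → C_1 acts by ∂[p,q,r] = [q,r] − [p,r] + [p,q]. For instance
  ∂bcf = cf − bf + bc,
  ∂abd = bd − ad + ab.
As a 12×6 matrix over Z this has rank 6, with invariant factors (1,1,1,1,1,1).

Reading off H_k = ker ∂_k / im ∂_{k+1}:

  H_0: rank C_0 − rank ∂_1 = 6 − 5 = 1, and the invariant factors of ∂_1 are all 1, so H_0 ≅ Z.

(K is a triangulation of the cylinder S^1 x I.)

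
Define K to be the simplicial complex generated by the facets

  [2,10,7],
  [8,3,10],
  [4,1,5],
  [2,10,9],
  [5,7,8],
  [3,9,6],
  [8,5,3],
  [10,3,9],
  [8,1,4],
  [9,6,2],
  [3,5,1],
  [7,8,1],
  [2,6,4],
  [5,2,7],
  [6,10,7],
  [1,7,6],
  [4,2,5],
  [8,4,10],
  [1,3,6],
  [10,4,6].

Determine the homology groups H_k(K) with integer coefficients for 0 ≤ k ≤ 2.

H_0 ≅ Z,  H_1 ≅ Z ⊕ Z_2,  H_2 = 0.

K has 10 vertices, 30 edges, 20 triangles.
rank ∂_0 = 0, rank ∂_1 = 9 ⇒ b_0 = 10 − 0 − 9 = 1; all invariant factors of ∂_1 are 1 so no torsion. So H_0 = Z.
rank ∂_1 = 9, rank ∂_2 = 20 ⇒ b_1 = 30 − 9 − 20 = 1; ∂_2 has invariant factor(s) [2] giving torsion. So H_1 = Z ⊕ Z_2.
rank ∂_2 = 20, rank ∂_3 = 0 ⇒ b_2 = 20 − 20 − 0 = 0. So H_2 = 0.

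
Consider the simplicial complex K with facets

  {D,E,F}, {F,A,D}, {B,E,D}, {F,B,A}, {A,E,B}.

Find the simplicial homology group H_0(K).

H_0 = Z.

Take the total order A < B < D < E < F on the vertex set. Then K (dimension 2) consists of the simplices:

  0-simplices (5): A, B, D, E, F
  1-simplices (10): AB, AD, AE, AF, BD, BE, BF, DE, DF, EF
  2-simplices (5): ABE, ABF, ADF, BDE, DEF

Hence C_0 ≅ Z^5, C_1 ≅ Z^10, C_2 ≅ Z^5.

Boundary ∂_1: C_1 → C_0 maps an edge to its endpoints' difference, ∂[p,q] = q − p. For instance
  ∂BE = E − B.
The 5×10 boundary matrix has rank 4 and Smith normal form diag(1,1,1,1).

Boundary ∂_2: C_2 → C_1 maps a triangle to the signed sum of its edges. For instance
  ∂DEF = EF − DF + DE,
  ∂ABF = BF − AF + AB.
The 10×5 boundary matrix has rank 5 and Smith normal form diag(1,1,1,1,1).

Computing H_k = (kernel of ∂_k) / (image of ∂_{k+1}):

  H_0: rank C_0 − rank ∂_1 = 5 − 4 = 1, and the invariant factors of ∂_1 are all 1, so H_0 = Z.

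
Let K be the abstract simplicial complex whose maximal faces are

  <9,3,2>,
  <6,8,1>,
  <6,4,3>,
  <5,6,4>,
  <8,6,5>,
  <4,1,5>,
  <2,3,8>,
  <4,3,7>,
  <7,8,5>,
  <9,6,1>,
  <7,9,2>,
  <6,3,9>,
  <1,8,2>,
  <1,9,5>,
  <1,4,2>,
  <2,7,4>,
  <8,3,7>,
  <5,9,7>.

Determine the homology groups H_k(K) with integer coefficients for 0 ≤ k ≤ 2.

H_0 = Z,  H_1 = Z ⊕ Z/2Z,  H_2 = 0.

Order the vertices as 1 < 2 < 3 < 4 < 5 < 6 < 7 < 8 < 9. Listing each simplex with vertices in this order, K has dimension 2 with simplices:

  0-simplices (9): [1], [2], [3], [4], [5], [6], [7], [8], [9]
  1-simplices (27): (27 of them)
  2-simplices (18): [1,2,4], [1,2,8], [1,4,5], [1,5,9], [1,6,8], [1,6,9], [2,3,8], [2,3,9], [2,4,7], [2,7,9], [3,4,6], [3,4,7], [3,6,9], [3,7,8], [4,5,6], [5,6,8], [5,7,8], [5,7,9]

so the chain groups are C_0 ≅ Z^9, C_1 ≅ Z^27, C_2 ≅ Z^18.

∂_1: C_1 → C_0 sends each edge [p,q] (with p < q) to q − p. For instance
  ∂[1,5] = [5] − [1].
The resulting 9×27 matrix has rank 8, and its Smith normal form has invariant factors (1,1,1,1,1,1,1,1).

∂_2: C_2 → C_1 sends each 2-simplex [p,q,r] to [q,r] − [p,r] + [p,q]. For instance
  ∂[3,7,8] = [7,8] − [3,8] + [3,7],
  ∂[3,6,9] = [6,9] − [3,9] + [3,6].
As a 27×18 matrix over Z this has rank 18, with invariant factors (1,1,1,1,1,1,1,1,1,1,1,1,1,1,1,1,1,2).

Now H_k = ker ∂_k / im ∂_{k+1}, so:

  H_0: rank C_0 − rank ∂_1 = 9 − 8 = 1, and the invariant factors of ∂_1 are all 1, so H_0 = Z.
  H_1: rank ker ∂_1 − rank ∂_2 = (27 − 8) − 18 = 1, and ∂_2 has invariant factor 2 > 1, so H_1 = Z ⊕ Z/2Z.
  H_2: rank ker ∂_2 − rank ∂_3 = (18 − 18) − 0 = 0, and there is no ∂_3, so H_2 = 0.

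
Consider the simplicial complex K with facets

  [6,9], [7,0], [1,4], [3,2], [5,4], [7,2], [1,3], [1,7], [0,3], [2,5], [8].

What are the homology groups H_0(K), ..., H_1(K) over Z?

Fix the vertex order 0 < 1 < 2 < 3 < 4 < 5 < 6 < 7 < 8 < 9 and write every simplex with vertices in increasing order. Then dim K = 1 and the simplices of K are:

  0-simplices (10): [0], [1], [2], [3], [4], [5], [6], [7], [8], [9]
  1-simplices (10): [0,3], [0,7], [1,3], [1,4], [1,7], [2,3], [2,5], [2,7], [4,5], [6,9]

so the chain groups are C_0 ≅ Z^10, C_1 ≅ Z^10.

The boundary map ∂_1: C_1 → C_0 is given by ∂[p,q] = [q] − [p]. For instance
  ∂[4,5] = [5] − [4].
As a 10×10 matrix over Z this has rank 7, with invariant factors (1,1,1,1,1,1,1).

From H_k ≅ ker(∂_k) / im(∂_{k+1}) we obtain:

  H_0: rank C_0 − rank ∂_1 = 10 − 7 = 3, and the invariant factors of ∂_1 are all 1, so H_0 = Z^3.
  H_1: rank ker ∂_1 − rank ∂_2 = (10 − 7) − 0 = 3, and there is no ∂_2, so H_1 = Z^3.

H_0 = Z^3,  H_1 = Z^3.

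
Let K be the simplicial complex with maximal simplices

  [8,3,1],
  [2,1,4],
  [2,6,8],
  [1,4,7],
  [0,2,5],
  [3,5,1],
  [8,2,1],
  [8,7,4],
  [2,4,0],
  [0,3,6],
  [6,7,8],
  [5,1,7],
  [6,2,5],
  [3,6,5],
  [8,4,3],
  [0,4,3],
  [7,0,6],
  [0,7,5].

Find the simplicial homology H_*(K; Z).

H_0 ≅ Z,  H_1 ≅ Z ⊕ Z/2,  H_2 = 0.

We work with the vertex ordering 0 < 1 < 2 < 3 < 4 < 5 < 6 < 7 < 8. The simplices of K, each written with vertices in increasing order, are:

  0-simplices (9): [0], [1], [2], [3], [4], [5], [6], [7], [8]
  1-simplices (27): (27 of them)
  2-simplices (18): [0,2,4], [0,2,5], [0,3,4], [0,3,6], [0,5,7], [0,6,7], [1,2,4], [1,2,8], [1,3,5], [1,3,8], [1,4,7], [1,5,7], [2,5,6], [2,6,8], [3,4,8], [3,5,6], [4,7,8], [6,7,8]

giving chain groups C_0 ≅ Z^9, C_1 ≅ Z^27, C_2 ≅ Z^18.

The boundary map ∂_1: C_1 → C_0 maps an edge to its endpoints' difference, ∂[p,q] = q − p. For instance
  ∂[3,8] = [8] − [3].
As a 9×27 matrix over Z this has rank 8, with invariant factors (1,1,1,1,1,1,1,1).

Boundary ∂_2: C_2 → C_1 sends each 2-simplex [p,q,r] to [q,r] − [p,r] + [p,q]. For instance
  ∂[1,2,4] = [2,4] − [1,4] + [1,2],
  ∂[0,3,6] = [3,6] − [0,6] + [0,3].
As a 27×18 matrix over Z this has rank 18, with invariant factors (1,1,1,1,1,1,1,1,1,1,1,1,1,1,1,1,1,2).

Computing H_k = (kernel of ∂_k) / (image of ∂_{k+1}):

  H_0: rank C_0 − rank ∂_1 = 9 − 8 = 1, and the invariant factors of ∂_1 are all 1, so H_0 = Z.
  H_1: rank ker ∂_1 − rank ∂_2 = (27 − 8) − 18 = 1, and ∂_2 has invariant factor 2 > 1, so H_1 = Z ⊕ Z/2.
  H_2: rank ker ∂_2 − rank ∂_3 = (18 − 18) − 0 = 0, and there is no ∂_3, so H_2 = 0.

As a check, the Euler characteristic is 9 − 27 + 18 = 0, which agrees with 1 − 1 + 0 = 0.
(K is a triangulation of the Klein bottle.)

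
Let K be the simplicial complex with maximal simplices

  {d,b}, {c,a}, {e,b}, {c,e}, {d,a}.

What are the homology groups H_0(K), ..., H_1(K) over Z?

Fix the vertex order a < b < c < d < e and write every simplex with vertices in increasing order. Then dim K = 1 and the simplices of K are:

  0-simplices (5): a, b, c, d, e
  1-simplices (5): ac, ad, bd, be, ce

Hence C_0 ≅ Z^5, C_1 ≅ Z^5.

Boundary ∂_1: C_1 → C_0 sends each edge [p,q] (with p < q) to q − p. For instance
  ∂ce = e − c.
As a 5×5 matrix over Z this has rank 4, with invariant factors (1,1,1,1).

Now H_k = ker ∂_k / im ∂_{k+1}, so:

  H_0: rank C_0 − rank ∂_1 = 5 − 4 = 1, and the invariant factors of ∂_1 are all 1, so H_0 = Z.
  H_1: rank ker ∂_1 − rank ∂_2 = (5 − 4) − 0 = 1, and there is no ∂_2, so H_1 = Z.

As a check, the Euler characteristic is 5 − 5 = 0, which agrees with 1 − 1 = 0.

H_0 = Z,  H_1 = Z.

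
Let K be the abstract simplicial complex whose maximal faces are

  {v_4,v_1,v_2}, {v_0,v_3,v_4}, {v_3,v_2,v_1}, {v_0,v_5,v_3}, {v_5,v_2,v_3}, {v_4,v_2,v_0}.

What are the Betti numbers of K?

b_0 = 1, b_1 = 1, b_2 = 0.

Fix the vertex order v_0 < v_1 < v_2 < v_3 < v_4 < v_5 and write every simplex with vertices in increasing order. Then dim K = 2 and the simplices of K are:

  0-simplices (6): [v_0], [v_1], [v_2], [v_3], [v_4], [v_5]
  1-simplices (12): [v_0,v_2], [v_0,v_3], [v_0,v_4], [v_0,v_5], [v_1,v_2], [v_1,v_3], [v_1,v_4], [v_2,v_3], [v_2,v_4], [v_2,v_5], [v_3,v_4], [v_3,v_5]
  2-simplices (6): [v_0,v_2,v_4], [v_0,v_3,v_4], [v_0,v_3,v_5], [v_1,v_2,v_3], [v_1,v_2,v_4], [v_2,v_3,v_5]

Hence C_0 ≅ Z^6, C_1 ≅ Z^12, C_2 ≅ Z^6.

The boundary map ∂_1: C_1 → C_0 sends each edge [p,q] (with p < q) to q − p. For instance
  ∂[v_3,v_4] = [v_4] − [v_3].
As a 6×12 matrix over Z this has rank 5, with invariant factors (1,1,1,1,1).

∂_2: C_2 → C_1 acts by ∂[p,q,r] = [q,r] − [p,r] + [p,q]. For instance
  ∂[v_0,v_3,v_5] = [v_3,v_5] − [v_0,v_5] + [v_0,v_3],
  ∂[v_1,v_2,v_4] = [v_2,v_4] − [v_1,v_4] + [v_1,v_2].
This gives a 12×6 integer matrix of rank 6; reducing to Smith normal form yields diagonal entries (1,1,1,1,1,1).

From H_k ≅ ker(∂_k) / im(∂_{k+1}) we obtain:

  H_0: rank C_0 − rank ∂_1 = 6 − 5 = 1, and the invariant factors of ∂_1 are all 1, so H_0 ≅ Z.
  H_1: rank ker ∂_1 − rank ∂_2 = (12 − 5) − 6 = 1, and the invariant factors of ∂_2 are all 1, so H_1 ≅ Z.
  H_2: rank ker ∂_2 − rank ∂_3 = (6 − 6) − 0 = 0, and there is no ∂_3, so H_2 ≅ 0.

Hence the Betti numbers are b_0 = 1, b_1 = 1, b_2 = 0.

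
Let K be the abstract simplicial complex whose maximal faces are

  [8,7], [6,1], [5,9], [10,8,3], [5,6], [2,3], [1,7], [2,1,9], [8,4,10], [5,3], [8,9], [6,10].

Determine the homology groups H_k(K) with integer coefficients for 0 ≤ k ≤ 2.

H_0 = Z,  H_1 = Z^5,  H_2 = 0.

Order the vertices as 1 < 2 < 3 < 4 < 5 < 6 < 7 < 8 < 9 < 10. Listing each simplex with vertices in this order, K has dimension 2 with simplices:

  0-simplices (10): [1], [2], [3], [4], [5], [6], [7], [8], [9], [10]
  1-simplices (17): [1,2], [1,6], [1,7], [1,9], [2,3], [2,9], [3,5], [3,8], [3,10], [4,8], [4,10], [5,6], [5,9], [6,10], [7,8], [8,9], [8,10]
  2-simplices (3): [1,2,9], [3,8,10], [4,8,10]

giving chain groups C_0 ≅ Z^10, C_1 ≅ Z^17, C_2 ≅ Z^3.

∂_1: C_1 → C_0 maps an edge to its endpoints' difference, ∂[p,q] = q − p. For instance
  ∂[5,6] = [6] − [5].
This gives a 10×17 integer matrix of rank 9; reducing to Smith normal form yields diagonal entries (1,1,1,1,1,1,1,1,1).

The boundary map ∂_2: C_2 → C_1 maps a triangle to the signed sum of its edges. For instance
  ∂[1,2,9] = [2,9] − [1,9] + [1,2],
  ∂[3,8,10] = [8,10] − [3,10] + [3,8].
This gives a 17×3 integer matrix of rank 3; reducing to Smith normal form yields diagonal entries (1,1,1).

From H_k ≅ ker(∂_k) / im(∂_{k+1}) we obtain:

  H_0: rank C_0 − rank ∂_1 = 10 − 9 = 1, and the invariant factors of ∂_1 are all 1, so H_0 ≅ Z.
  H_1: rank ker ∂_1 − rank ∂_2 = (17 − 9) − 3 = 5, and the invariant factors of ∂_2 are all 1, so H_1 ≅ Z^5.
  H_2: rank ker ∂_2 − rank ∂_3 = (3 − 3) − 0 = 0, and there is no ∂_3, so H_2 ≅ 0.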